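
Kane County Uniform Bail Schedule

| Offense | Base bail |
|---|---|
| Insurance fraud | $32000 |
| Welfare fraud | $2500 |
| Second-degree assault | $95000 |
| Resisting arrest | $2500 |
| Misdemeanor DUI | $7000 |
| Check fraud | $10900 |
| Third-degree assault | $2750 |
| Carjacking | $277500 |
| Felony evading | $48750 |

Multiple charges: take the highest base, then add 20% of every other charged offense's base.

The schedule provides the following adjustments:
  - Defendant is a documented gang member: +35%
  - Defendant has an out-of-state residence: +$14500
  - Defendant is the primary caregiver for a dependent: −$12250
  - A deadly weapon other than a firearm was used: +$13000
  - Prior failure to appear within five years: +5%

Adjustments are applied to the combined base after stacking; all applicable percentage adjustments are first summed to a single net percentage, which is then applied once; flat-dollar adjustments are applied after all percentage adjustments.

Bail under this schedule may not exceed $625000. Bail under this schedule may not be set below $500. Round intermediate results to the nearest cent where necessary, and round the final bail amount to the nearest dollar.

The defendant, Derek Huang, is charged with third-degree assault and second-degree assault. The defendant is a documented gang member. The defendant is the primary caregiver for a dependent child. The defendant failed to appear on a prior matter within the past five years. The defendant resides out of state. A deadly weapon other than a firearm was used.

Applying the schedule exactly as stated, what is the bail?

Base amounts from the schedule: third-degree assault $2750; second-degree assault $95000.
Stacking rule: highest base plus 20% of each additional charge. Highest is second-degree assault at $95000. Additional: $2750 × 20% = $550. Combined base = $95000 + $550 = $95550.
Net percentage adjustment: +35% +5% = +40%. $95550 × 1.4 = $133770.
Defendant has an out-of-state residence (+$14500 flat): $133770 + $14500 = $148270.
Defendant is the primary caregiver for a dependent (−$12250 flat): $148270 − $12250 = $136020.
A deadly weapon other than a firearm was used (+$13000 flat): $136020 + $13000 = $149020.
$149020 is within the $625000 maximum.
$149020 is at or above the $500 minimum.

$149020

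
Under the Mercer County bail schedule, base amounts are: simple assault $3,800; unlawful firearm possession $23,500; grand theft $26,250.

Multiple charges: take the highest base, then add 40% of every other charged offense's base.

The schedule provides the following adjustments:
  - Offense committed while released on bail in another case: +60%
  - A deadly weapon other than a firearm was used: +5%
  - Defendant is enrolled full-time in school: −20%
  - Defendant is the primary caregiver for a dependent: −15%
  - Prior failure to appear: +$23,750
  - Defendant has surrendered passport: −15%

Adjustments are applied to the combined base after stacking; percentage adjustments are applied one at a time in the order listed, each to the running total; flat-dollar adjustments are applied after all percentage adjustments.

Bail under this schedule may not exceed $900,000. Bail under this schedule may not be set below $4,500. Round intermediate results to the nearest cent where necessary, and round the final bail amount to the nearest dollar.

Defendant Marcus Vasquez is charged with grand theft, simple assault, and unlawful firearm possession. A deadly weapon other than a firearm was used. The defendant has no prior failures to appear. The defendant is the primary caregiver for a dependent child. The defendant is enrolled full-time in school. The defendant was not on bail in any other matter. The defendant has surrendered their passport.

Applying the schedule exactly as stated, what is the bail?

Base amounts from the schedule: grand theft $26,250; simple assault $3,800; unlawful firearm possession $23,500.
Stacking rule: highest base plus 40% of each additional charge. Highest is grand theft at $26,250. Additional: $3,800 × 40% = $1,520; $23,500 × 40% = $9,400. Combined base = $26,250 + $10,920 = $37,170.
A deadly weapon other than a firearm was used (+5%): $37,170 × 1.05 = $39,028.50.
Defendant is enrolled full-time in school (−20%): $39,028.50 × 0.8 = $31,222.80.
Defendant is the primary caregiver for a dependent (−15%): $31,222.80 × 0.85 = $26,539.38.
Defendant has surrendered passport (−15%): $26,539.38 × 0.85 = $22,558.47.
$22,558.47 is within the $900,000 maximum.
$22,558.47 is at or above the $4,500 minimum.
Rounded to the nearest dollar: $22,558.

$22,558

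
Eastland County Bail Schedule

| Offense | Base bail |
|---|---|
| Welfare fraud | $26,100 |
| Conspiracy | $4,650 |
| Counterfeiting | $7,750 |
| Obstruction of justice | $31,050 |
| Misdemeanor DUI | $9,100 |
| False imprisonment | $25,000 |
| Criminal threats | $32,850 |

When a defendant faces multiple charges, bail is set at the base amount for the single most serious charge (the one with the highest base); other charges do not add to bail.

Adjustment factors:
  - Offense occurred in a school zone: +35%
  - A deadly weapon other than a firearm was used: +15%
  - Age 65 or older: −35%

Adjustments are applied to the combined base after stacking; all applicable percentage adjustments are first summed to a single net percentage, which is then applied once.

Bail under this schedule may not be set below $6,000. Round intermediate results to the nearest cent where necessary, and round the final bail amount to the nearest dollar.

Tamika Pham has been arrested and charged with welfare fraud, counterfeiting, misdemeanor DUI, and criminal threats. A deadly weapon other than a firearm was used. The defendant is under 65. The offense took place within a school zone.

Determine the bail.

$49,275

Base amounts from the schedule: welfare fraud $26,100; counterfeiting $7,750; misdemeanor DUI $9,100; criminal threats $32,850.
Stacking rule: use the highest base only. Highest is criminal threats at $32,850. Combined base = $32,850.
Net percentage adjustment: +35% +15% = +50%. $32,850 × 1.5 = $49,275.
$49,275 is at or above the $6,000 minimum.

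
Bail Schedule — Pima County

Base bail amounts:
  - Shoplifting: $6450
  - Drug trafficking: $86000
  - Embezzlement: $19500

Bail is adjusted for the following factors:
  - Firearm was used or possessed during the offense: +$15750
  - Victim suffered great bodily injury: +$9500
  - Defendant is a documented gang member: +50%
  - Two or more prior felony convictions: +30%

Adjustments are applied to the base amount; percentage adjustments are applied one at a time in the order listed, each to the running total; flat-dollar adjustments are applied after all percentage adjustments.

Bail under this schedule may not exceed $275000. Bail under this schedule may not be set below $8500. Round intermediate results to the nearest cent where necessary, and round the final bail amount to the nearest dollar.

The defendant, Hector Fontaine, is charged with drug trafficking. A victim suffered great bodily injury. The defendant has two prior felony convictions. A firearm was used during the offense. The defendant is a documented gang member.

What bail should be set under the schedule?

Base amounts from the schedule: drug trafficking $86000.
Single charge. Combined base = $86000.
Defendant is a documented gang member (+50%): $86000 × 1.5 = $129000.
Two or more prior felony convictions (+30%): $129000 × 1.3 = $167700.
Firearm was used or possessed during the offense (+$15750 flat): $167700 + $15750 = $183450.
Victim suffered great bodily injury (+$9500 flat): $183450 + $9500 = $192950.
$192950 is within the $275000 maximum.
$192950 is at or above the $8500 minimum.

$192950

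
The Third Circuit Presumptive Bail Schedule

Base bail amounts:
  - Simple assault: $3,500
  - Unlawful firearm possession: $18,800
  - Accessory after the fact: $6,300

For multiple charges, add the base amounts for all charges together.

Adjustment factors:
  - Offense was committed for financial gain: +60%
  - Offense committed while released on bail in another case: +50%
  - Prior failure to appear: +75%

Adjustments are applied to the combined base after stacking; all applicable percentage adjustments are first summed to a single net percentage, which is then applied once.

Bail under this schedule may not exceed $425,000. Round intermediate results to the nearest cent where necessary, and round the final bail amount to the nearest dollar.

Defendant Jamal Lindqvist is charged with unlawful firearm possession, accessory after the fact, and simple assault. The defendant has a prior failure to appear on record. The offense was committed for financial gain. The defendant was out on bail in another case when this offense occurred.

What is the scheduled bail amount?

Base amounts from the schedule: unlawful firearm possession $18,800; accessory after the fact $6,300; simple assault $3,500.
Stacking rule: sum of all bases. $18,800 + $6,300 + $3,500 = $28,600.
Net percentage adjustment: +60% +50% +75% = +185%. $28,600 × 2.85 = $81,510.
$81,510 is within the $425,000 maximum.

$81,510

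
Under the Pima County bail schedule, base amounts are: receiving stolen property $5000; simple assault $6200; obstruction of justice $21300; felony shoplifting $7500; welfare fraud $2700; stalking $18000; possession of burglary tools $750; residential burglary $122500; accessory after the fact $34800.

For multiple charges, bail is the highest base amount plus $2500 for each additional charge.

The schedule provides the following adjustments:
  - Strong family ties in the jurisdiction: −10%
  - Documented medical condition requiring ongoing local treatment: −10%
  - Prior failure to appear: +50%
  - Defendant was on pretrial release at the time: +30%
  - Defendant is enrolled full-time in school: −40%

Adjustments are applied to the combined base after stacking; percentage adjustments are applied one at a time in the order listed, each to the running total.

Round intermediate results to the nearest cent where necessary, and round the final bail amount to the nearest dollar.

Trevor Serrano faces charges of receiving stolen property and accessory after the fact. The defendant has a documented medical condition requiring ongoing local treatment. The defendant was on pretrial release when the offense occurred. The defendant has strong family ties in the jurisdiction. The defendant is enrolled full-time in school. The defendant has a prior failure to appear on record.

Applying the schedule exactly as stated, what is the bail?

$35349

Base amounts from the schedule: receiving stolen property $5000; accessory after the fact $34800.
Stacking rule: highest base plus $2500 per additional charge. Highest is accessory after the fact at $34800; 1 additional charge → +$2500. Combined base = $37300.
Strong family ties in the jurisdiction (−10%): $37300 × 0.9 = $33570.
Documented medical condition requiring ongoing local treatment (−10%): $33570 × 0.9 = $30213.
Prior failure to appear (+50%): $30213 × 1.5 = $45319.50.
Defendant was on pretrial release at the time (+30%): $45319.50 × 1.3 = $58915.35.
Defendant is enrolled full-time in school (−40%): $58915.35 × 0.6 = $35349.21.
Rounded to the nearest dollar: $35349.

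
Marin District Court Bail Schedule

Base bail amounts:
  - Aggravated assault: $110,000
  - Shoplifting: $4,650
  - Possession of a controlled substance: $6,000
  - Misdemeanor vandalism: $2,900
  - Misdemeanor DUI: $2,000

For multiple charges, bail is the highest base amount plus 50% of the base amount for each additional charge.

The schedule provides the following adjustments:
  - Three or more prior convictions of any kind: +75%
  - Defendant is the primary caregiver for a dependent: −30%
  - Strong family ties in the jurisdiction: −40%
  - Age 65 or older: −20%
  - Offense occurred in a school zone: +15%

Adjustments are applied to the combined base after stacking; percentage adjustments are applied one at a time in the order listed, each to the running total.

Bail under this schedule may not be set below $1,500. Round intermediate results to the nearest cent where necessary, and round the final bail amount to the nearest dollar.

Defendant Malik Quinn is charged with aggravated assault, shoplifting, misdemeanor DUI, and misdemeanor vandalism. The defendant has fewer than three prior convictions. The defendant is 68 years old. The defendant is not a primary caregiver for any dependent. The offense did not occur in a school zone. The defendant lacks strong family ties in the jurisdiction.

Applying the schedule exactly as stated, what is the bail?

Base amounts from the schedule: aggravated assault $110,000; shoplifting $4,650; misdemeanor DUI $2,000; misdemeanor vandalism $2,900.
Stacking rule: highest base plus 50% of each additional charge. Highest is aggravated assault at $110,000. Additional: $4,650 × 50% = $2,325; $2,000 × 50% = $1,000; $2,900 × 50% = $1,450. Combined base = $110,000 + $4,775 = $114,775.
Age 65 or older (−20%): $114,775 × 0.8 = $91,820.
$91,820 is at or above the $1,500 minimum.

$91,820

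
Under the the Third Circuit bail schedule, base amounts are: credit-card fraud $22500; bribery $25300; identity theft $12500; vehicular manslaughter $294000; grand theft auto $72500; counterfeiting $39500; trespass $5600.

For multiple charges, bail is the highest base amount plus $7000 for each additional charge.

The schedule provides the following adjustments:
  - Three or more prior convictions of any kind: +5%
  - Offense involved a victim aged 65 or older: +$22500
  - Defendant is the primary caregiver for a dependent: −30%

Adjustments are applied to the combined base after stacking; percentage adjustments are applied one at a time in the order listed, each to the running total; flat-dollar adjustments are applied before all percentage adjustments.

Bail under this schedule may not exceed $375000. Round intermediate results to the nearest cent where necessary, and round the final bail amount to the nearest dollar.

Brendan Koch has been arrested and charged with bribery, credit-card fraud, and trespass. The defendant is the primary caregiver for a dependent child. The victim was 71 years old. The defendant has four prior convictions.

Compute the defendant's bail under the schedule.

Base amounts from the schedule: bribery $25300; credit-card fraud $22500; trespass $5600.
Stacking rule: highest base plus $7000 per additional charge. Highest is bribery at $25300; 2 additional charges → +$14000. Combined base = $39300.
Offense involved a victim aged 65 or older (+$22500 flat): $39300 + $22500 = $61800.
Three or more prior convictions of any kind (+5%): $61800 × 1.05 = $64890.
Defendant is the primary caregiver for a dependent (−30%): $64890 × 0.7 = $45423.
$45423 is within the $375000 maximum.

$45423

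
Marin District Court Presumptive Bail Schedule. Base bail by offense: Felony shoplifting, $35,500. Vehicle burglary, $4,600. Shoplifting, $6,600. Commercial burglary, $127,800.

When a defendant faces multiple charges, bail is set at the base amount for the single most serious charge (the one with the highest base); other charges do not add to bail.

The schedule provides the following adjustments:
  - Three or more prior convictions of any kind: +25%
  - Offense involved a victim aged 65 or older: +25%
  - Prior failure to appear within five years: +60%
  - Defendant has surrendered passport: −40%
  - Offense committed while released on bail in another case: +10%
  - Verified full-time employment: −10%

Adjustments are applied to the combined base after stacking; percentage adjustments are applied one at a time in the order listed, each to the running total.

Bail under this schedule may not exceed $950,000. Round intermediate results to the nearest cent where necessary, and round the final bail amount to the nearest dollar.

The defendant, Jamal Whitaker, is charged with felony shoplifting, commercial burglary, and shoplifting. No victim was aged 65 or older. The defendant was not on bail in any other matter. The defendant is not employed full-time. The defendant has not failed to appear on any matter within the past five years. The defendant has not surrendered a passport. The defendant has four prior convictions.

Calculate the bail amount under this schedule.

Base amounts from the schedule: felony shoplifting $35,500; commercial burglary $127,800; shoplifting $6,600.
Stacking rule: use the highest base only. Highest is commercial burglary at $127,800. Combined base = $127,800.
Three or more prior convictions of any kind (+25%): $127,800 × 1.25 = $159,750.
$159,750 is within the $950,000 maximum.

$159,750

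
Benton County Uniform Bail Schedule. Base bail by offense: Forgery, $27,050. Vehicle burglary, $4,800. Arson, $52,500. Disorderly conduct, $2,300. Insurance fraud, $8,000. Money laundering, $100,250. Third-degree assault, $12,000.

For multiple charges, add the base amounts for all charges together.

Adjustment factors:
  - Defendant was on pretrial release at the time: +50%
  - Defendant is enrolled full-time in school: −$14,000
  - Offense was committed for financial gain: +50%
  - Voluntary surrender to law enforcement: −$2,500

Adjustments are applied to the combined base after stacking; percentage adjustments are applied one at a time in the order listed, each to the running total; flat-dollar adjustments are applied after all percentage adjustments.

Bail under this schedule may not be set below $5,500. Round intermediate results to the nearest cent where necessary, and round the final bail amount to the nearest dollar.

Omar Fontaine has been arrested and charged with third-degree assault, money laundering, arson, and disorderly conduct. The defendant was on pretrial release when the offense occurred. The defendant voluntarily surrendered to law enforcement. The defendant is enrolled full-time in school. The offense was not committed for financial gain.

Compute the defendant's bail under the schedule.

$234,075

Base amounts from the schedule: third-degree assault $12,000; money laundering $100,250; arson $52,500; disorderly conduct $2,300.
Stacking rule: sum of all bases. $12,000 + $100,250 + $52,500 + $2,300 = $167,050.
Defendant was on pretrial release at the time (+50%): $167,050 × 1.5 = $250,575.
Defendant is enrolled full-time in school (−$14,000 flat): $250,575 − $14,000 = $236,575.
Voluntary surrender to law enforcement (−$2,500 flat): $236,575 − $2,500 = $234,075.
$234,075 is at or above the $5,500 minimum.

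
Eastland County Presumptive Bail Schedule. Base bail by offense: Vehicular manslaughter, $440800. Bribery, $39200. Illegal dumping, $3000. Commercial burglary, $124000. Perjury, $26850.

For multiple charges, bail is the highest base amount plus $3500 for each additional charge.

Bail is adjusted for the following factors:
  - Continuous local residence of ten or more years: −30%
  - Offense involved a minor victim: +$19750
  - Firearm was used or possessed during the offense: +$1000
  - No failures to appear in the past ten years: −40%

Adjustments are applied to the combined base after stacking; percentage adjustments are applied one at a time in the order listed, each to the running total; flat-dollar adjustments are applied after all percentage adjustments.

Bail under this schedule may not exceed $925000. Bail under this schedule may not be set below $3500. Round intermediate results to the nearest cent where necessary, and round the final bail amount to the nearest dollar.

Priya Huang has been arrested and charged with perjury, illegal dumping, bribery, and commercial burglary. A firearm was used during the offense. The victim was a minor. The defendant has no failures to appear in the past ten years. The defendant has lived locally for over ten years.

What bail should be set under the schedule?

$77240

Base amounts from the schedule: perjury $26850; illegal dumping $3000; bribery $39200; commercial burglary $124000.
Stacking rule: highest base plus $3500 per additional charge. Highest is commercial burglary at $124000; 3 additional charges → +$10500. Combined base = $134500.
Continuous local residence of ten or more years (−30%): $134500 × 0.7 = $94150.
No failures to appear in the past ten years (−40%): $94150 × 0.6 = $56490.
Offense involved a minor victim (+$19750 flat): $56490 + $19750 = $76240.
Firearm was used or possessed during the offense (+$1000 flat): $76240 + $1000 = $77240.
$77240 is within the $925000 maximum.
$77240 is at or above the $3500 minimum.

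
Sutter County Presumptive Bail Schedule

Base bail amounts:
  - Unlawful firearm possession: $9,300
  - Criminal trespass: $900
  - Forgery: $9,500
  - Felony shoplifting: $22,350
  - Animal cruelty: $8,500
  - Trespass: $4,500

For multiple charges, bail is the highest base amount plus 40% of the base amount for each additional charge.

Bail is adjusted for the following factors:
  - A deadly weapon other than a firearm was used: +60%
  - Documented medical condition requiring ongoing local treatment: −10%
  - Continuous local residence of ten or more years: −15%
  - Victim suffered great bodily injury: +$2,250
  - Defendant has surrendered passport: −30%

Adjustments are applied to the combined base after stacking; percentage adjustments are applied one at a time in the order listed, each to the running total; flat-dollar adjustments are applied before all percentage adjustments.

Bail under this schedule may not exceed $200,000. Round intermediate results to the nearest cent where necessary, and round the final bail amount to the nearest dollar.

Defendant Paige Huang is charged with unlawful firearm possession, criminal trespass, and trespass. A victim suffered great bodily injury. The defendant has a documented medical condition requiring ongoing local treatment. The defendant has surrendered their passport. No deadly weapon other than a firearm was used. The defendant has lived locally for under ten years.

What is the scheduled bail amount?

Base amounts from the schedule: unlawful firearm possession $9,300; criminal trespass $900; trespass $4,500.
Stacking rule: highest base plus 40% of each additional charge. Highest is unlawful firearm possession at $9,300. Additional: $900 × 40% = $360; $4,500 × 40% = $1,800. Combined base = $9,300 + $2,160 = $11,460.
Victim suffered great bodily injury (+$2,250 flat): $11,460 + $2,250 = $13,710.
Documented medical condition requiring ongoing local treatment (−10%): $13,710 × 0.9 = $12,339.
Defendant has surrendered passport (−30%): $12,339 × 0.7 = $8,637.30.
$8,637.30 is within the $200,000 maximum.
Rounded to the nearest dollar: $8,637.

$8,637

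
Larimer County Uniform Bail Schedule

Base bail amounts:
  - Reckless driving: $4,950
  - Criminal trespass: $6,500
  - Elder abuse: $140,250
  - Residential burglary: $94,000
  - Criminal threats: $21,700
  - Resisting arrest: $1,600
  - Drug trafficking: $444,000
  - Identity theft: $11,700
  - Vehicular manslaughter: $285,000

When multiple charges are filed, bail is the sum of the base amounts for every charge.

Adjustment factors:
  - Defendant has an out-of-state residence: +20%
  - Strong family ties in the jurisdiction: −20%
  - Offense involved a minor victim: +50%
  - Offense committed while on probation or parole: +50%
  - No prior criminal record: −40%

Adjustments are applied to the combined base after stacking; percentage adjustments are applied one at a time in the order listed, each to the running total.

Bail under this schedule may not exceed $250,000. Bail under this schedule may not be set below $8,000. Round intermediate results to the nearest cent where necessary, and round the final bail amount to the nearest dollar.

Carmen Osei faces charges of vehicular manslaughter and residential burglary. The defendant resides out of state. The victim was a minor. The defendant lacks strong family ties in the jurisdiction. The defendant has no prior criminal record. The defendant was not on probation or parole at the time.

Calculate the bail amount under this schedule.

Base amounts from the schedule: vehicular manslaughter $285,000; residential burglary $94,000.
Stacking rule: sum of all bases. $285,000 + $94,000 = $379,000.
Defendant has an out-of-state residence (+20%): $379,000 × 1.2 = $454,800.
Offense involved a minor victim (+50%): $454,800 × 1.5 = $682,200.
No prior criminal record (−40%): $682,200 × 0.6 = $409,320.
Result $409,320 exceeds the maximum of $250,000; bail is capped at $250,000.
$250,000 is at or above the $8,000 minimum.

$250,000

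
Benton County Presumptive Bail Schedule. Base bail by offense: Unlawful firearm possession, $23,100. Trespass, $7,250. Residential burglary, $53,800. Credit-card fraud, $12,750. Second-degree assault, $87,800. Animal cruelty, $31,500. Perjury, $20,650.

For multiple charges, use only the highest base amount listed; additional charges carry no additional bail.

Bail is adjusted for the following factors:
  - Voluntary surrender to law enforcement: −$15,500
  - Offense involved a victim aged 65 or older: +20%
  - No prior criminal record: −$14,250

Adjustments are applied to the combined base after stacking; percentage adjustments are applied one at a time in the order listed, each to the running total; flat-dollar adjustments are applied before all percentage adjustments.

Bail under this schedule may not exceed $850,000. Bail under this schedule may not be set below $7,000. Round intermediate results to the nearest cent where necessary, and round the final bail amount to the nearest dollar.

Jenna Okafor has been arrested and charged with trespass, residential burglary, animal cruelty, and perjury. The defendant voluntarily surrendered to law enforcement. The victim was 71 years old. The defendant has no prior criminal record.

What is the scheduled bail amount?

Base amounts from the schedule: trespass $7,250; residential burglary $53,800; animal cruelty $31,500; perjury $20,650.
Stacking rule: use the highest base only. Highest is residential burglary at $53,800. Combined base = $53,800.
Voluntary surrender to law enforcement (−$15,500 flat): $53,800 − $15,500 = $38,300.
No prior criminal record (−$14,250 flat): $38,300 − $14,250 = $24,050.
Offense involved a victim aged 65 or older (+20%): $24,050 × 1.2 = $28,860.
$28,860 is within the $850,000 maximum.
$28,860 is at or above the $7,000 minimum.

$28,860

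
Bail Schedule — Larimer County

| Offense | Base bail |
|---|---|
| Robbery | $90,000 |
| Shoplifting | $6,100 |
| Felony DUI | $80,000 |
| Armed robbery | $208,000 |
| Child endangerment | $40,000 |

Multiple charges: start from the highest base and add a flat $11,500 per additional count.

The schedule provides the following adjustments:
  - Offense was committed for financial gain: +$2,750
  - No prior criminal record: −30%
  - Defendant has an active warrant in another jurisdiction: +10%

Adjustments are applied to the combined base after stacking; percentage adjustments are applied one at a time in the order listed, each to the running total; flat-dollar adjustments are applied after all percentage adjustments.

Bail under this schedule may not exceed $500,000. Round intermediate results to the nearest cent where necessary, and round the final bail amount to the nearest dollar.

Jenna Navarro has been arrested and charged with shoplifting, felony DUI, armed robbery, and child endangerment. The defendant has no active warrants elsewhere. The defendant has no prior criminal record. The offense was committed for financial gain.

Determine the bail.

$172,500

Base amounts from the schedule: shoplifting $6,100; felony DUI $80,000; armed robbery $208,000; child endangerment $40,000.
Stacking rule: highest base plus $11,500 per additional charge. Highest is armed robbery at $208,000; 3 additional charges → +$34,500. Combined base = $242,500.
No prior criminal record (−30%): $242,500 × 0.7 = $169,750.
Offense was committed for financial gain (+$2,750 flat): $169,750 + $2,750 = $172,500.
$172,500 is within the $500,000 maximum.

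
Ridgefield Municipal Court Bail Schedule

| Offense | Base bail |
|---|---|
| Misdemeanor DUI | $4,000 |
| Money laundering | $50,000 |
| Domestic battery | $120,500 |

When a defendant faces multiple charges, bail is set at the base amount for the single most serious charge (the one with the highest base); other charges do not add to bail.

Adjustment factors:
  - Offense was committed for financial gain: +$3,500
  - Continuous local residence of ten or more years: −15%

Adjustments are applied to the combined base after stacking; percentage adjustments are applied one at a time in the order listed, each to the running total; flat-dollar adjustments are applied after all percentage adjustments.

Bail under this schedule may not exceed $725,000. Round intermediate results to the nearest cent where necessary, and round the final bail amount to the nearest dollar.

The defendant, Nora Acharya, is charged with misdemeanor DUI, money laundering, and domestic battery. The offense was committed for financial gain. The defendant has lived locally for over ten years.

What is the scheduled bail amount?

$105,925

Base amounts from the schedule: misdemeanor DUI $4,000; money laundering $50,000; domestic battery $120,500.
Stacking rule: use the highest base only. Highest is domestic battery at $120,500. Combined base = $120,500.
Continuous local residence of ten or more years (−15%): $120,500 × 0.85 = $102,425.
Offense was committed for financial gain (+$3,500 flat): $102,425 + $3,500 = $105,925.
$105,925 is within the $725,000 maximum.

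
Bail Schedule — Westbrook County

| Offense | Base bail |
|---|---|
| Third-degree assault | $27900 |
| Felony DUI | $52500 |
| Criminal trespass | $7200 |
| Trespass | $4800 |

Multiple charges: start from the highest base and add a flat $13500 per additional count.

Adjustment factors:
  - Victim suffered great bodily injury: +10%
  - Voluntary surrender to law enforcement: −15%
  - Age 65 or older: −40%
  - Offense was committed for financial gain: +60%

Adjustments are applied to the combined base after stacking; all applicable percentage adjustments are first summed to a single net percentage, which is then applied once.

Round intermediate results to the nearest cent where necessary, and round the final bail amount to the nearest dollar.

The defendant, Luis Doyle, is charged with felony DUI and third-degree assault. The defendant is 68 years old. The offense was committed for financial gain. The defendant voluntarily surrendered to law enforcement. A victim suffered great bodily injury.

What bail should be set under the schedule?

Base amounts from the schedule: felony DUI $52500; third-degree assault $27900.
Stacking rule: highest base plus $13500 per additional charge. Highest is felony DUI at $52500; 1 additional charge → +$13500. Combined base = $66000.
Net percentage adjustment: +10% −15% −40% +60% = +15%. $66000 × 1.15 = $75900.

$75900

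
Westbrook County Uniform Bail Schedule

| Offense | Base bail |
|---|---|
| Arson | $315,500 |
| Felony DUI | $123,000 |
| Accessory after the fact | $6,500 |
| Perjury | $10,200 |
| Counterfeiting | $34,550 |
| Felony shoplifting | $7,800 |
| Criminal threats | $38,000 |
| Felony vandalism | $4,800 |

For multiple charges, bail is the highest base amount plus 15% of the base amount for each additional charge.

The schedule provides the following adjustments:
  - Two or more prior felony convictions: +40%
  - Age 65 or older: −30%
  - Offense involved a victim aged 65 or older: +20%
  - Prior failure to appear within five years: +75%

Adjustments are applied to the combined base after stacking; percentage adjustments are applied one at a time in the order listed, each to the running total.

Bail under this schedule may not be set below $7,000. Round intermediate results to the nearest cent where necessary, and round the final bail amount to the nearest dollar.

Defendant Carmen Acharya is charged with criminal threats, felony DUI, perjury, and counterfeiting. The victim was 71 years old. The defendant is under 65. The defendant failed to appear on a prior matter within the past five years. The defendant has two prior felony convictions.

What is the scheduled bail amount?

Base amounts from the schedule: criminal threats $38,000; felony DUI $123,000; perjury $10,200; counterfeiting $34,550.
Stacking rule: highest base plus 15% of each additional charge. Highest is felony DUI at $123,000. Additional: $38,000 × 15% = $5,700; $10,200 × 15% = $1,530; $34,550 × 15% = $5,182.50. Combined base = $123,000 + $12,412.50 = $135,412.50.
Two or more prior felony convictions (+40%): $135,412.50 × 1.4 = $189,577.50.
Offense involved a victim aged 65 or older (+20%): $189,577.50 × 1.2 = $227,493.
Prior failure to appear within five years (+75%): $227,493 × 1.75 = $398,112.75.
$398,112.75 is at or above the $7,000 minimum.
Rounded to the nearest dollar: $398,113.

$398,113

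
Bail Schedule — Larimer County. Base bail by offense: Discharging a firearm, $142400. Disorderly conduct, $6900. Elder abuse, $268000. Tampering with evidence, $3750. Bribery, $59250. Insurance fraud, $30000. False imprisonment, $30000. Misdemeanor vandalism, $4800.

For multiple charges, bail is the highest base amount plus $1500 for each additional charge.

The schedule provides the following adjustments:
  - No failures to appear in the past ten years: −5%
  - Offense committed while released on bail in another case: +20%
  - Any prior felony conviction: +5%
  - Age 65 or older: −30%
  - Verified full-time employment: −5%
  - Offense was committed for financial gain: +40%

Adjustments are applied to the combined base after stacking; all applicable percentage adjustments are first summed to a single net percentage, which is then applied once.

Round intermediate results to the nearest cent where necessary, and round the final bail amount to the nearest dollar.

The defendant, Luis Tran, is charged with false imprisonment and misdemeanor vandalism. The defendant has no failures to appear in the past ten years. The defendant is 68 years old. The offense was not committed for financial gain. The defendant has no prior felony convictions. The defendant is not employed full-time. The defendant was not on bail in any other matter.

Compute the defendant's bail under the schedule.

$20475

Base amounts from the schedule: false imprisonment $30000; misdemeanor vandalism $4800.
Stacking rule: highest base plus $1500 per additional charge. Highest is false imprisonment at $30000; 1 additional charge → +$1500. Combined base = $31500.
Net percentage adjustment: −5% −30% = −35%. $31500 × 0.65 = $20475.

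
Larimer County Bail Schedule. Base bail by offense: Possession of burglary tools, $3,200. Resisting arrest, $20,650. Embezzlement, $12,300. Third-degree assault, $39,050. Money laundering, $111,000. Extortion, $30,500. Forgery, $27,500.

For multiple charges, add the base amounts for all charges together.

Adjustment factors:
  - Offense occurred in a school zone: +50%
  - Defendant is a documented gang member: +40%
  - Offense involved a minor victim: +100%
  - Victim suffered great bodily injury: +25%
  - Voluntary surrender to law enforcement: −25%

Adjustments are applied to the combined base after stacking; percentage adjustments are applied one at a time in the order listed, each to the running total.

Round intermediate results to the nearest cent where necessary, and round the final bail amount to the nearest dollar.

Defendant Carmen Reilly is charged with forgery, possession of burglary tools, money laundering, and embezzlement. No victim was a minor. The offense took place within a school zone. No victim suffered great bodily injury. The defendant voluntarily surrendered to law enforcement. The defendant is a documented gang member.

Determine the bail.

$242,550

Base amounts from the schedule: forgery $27,500; possession of burglary tools $3,200; money laundering $111,000; embezzlement $12,300.
Stacking rule: sum of all bases. $27,500 + $3,200 + $111,000 + $12,300 = $154,000.
Offense occurred in a school zone (+50%): $154,000 × 1.5 = $231,000.
Defendant is a documented gang member (+40%): $231,000 × 1.4 = $323,400.
Voluntary surrender to law enforcement (−25%): $323,400 × 0.75 = $242,550.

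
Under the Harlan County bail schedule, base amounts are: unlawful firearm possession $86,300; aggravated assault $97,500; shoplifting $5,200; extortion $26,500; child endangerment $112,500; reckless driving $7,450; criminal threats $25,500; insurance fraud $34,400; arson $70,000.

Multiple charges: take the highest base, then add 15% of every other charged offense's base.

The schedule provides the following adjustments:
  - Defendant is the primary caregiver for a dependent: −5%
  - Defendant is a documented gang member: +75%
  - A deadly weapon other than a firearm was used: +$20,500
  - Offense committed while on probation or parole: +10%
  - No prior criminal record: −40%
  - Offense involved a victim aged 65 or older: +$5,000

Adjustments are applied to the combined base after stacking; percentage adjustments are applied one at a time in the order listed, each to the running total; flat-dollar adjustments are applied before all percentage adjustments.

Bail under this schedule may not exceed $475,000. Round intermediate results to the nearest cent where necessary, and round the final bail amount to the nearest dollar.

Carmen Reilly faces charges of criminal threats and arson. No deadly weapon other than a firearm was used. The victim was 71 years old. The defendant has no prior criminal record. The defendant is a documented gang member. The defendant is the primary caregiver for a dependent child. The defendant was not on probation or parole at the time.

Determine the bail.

$78,628

Base amounts from the schedule: criminal threats $25,500; arson $70,000.
Stacking rule: highest base plus 15% of each additional charge. Highest is arson at $70,000. Additional: $25,500 × 15% = $3,825. Combined base = $70,000 + $3,825 = $73,825.
Offense involved a victim aged 65 or older (+$5,000 flat): $73,825 + $5,000 = $78,825.
Defendant is the primary caregiver for a dependent (−5%): $78,825 × 0.95 = $74,883.75.
Defendant is a documented gang member (+75%): $74,883.75 × 1.75 = $131,046.56.
No prior criminal record (−40%): $131,046.56 × 0.6 = $78,627.94.
$78,627.94 is within the $475,000 maximum.
Rounded to the nearest dollar: $78,628.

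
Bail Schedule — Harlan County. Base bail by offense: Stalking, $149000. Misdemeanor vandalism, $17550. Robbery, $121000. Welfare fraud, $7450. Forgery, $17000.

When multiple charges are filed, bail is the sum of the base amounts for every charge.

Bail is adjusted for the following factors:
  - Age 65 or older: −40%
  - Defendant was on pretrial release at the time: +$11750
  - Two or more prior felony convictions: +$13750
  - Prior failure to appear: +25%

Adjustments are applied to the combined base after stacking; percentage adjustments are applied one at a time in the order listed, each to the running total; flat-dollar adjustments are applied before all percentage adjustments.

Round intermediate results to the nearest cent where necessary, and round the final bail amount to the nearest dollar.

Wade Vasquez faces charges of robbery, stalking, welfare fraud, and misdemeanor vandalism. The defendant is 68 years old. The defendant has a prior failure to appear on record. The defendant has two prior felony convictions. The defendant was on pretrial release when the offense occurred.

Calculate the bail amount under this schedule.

Base amounts from the schedule: robbery $121000; stalking $149000; welfare fraud $7450; misdemeanor vandalism $17550.
Stacking rule: sum of all bases. $121000 + $149000 + $7450 + $17550 = $295000.
Defendant was on pretrial release at the time (+$11750 flat): $295000 + $11750 = $306750.
Two or more prior felony convictions (+$13750 flat): $306750 + $13750 = $320500.
Age 65 or older (−40%): $320500 × 0.6 = $192300.
Prior failure to appear (+25%): $192300 × 1.25 = $240375.

$240375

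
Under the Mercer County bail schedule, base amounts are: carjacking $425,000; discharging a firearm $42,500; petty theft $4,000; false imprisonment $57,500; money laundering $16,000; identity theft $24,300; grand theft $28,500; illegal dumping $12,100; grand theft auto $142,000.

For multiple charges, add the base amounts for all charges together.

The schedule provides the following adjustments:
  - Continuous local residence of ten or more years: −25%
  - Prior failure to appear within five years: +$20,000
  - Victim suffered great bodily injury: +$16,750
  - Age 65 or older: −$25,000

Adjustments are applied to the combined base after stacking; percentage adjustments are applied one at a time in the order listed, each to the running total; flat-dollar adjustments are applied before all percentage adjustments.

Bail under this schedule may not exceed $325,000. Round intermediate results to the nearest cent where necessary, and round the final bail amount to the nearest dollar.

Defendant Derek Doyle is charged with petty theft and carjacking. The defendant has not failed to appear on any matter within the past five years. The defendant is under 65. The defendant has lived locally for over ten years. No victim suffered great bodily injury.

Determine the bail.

Base amounts from the schedule: petty theft $4,000; carjacking $425,000.
Stacking rule: sum of all bases. $4,000 + $425,000 = $429,000.
Continuous local residence of ten or more years (−25%): $429,000 × 0.75 = $321,750.
$321,750 is within the $325,000 maximum.

$321,750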